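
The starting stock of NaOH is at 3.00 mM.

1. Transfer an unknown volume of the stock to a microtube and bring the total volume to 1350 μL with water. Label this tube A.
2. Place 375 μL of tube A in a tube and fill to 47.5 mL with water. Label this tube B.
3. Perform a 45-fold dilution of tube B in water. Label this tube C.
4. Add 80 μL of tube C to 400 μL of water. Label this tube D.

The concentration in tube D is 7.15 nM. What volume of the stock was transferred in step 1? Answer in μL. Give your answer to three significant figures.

Step 1: v brought to 1350 μL → factor = 1350 μL/v
Step 2: 375 μL brought to 47.5 mL → factor 47500/375 = 126.67
Step 3: 45-fold → factor 45
Step 4: 80 μL + 400 μL = 480 μL total → factor 480/80 = 6
Product of known-step factors = 34200
Overall factor = 3.00 mM / (7.15 nM) = 4.1958 × 10^5
Step-1 factor = 4.1958 × 10^5 / 34200 = 12.268
v = 1350 μL / 12.268 = 110 μL

110 μL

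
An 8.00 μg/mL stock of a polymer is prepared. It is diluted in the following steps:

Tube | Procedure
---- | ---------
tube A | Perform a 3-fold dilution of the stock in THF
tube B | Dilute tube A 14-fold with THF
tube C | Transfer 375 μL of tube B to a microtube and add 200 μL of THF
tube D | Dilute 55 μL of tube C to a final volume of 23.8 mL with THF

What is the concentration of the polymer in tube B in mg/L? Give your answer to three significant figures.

0.190 mg/L

Step 1: 3-fold → factor 3
Step 2: 14-fold → factor 14
Dilution factor through tube B = 3 × 14 = 42
[tube B] = 8.00 μg/mL / 42 = 0.1905 μg/mL = 0.190 mg/L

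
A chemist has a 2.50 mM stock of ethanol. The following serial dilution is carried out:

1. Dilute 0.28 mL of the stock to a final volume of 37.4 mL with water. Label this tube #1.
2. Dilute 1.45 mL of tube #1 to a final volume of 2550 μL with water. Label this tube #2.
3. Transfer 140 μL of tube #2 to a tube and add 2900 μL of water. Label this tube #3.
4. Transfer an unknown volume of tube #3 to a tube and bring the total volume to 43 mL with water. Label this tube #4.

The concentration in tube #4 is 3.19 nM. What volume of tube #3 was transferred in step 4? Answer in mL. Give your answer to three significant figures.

0.280 mL

Step 1: 0.28 mL brought to 37.4 mL → factor 37.4/0.28 = 133.57
Step 2: 1.45 mL brought to 2550 μL → factor 2.55/1.45 = 1.7586
Step 3: 140 μL + 2900 μL = 3040 μL total → factor 3040/140 = 21.714
Step 4: v brought to 43 mL → factor = 43 mL/v
Product of known-step factors = 5100.7
Overall factor = 2.50 mM / (3.19 nM) = 7.837 × 10^5
Step-4 factor = 7.837 × 10^5 / 5100.7 = 153.64
v = 43 mL / 153.64 = 0.280 mL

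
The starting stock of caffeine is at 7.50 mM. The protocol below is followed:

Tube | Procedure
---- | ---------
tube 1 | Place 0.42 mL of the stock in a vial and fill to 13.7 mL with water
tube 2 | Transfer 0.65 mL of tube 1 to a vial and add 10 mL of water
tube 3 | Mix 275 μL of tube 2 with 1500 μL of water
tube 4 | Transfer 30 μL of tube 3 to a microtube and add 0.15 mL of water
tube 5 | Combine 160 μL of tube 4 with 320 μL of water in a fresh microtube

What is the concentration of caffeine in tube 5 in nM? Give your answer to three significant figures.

Step 1: 0.42 mL brought to 13.7 mL → factor 13.7/0.42 = 32.619
Step 2: 0.65 mL + 10 mL = 10.65 mL total → factor 10.65/0.65 = 16.385
Step 3: 275 μL + 1500 μL = 1775 μL total → factor 1775/275 = 6.4545
Step 4: 30 μL + 0.15 mL = 180 μL total → factor 180/30 = 6
Step 5: 160 μL + 320 μL = 480 μL total → factor 480/160 = 3
Overall dilution factor = 32.619 × 16.385 × 6.4545 × 6 × 3 = 62093
Final = 7.50 mM / 62093 = 0.0001208 mM = 121 nM

121 nM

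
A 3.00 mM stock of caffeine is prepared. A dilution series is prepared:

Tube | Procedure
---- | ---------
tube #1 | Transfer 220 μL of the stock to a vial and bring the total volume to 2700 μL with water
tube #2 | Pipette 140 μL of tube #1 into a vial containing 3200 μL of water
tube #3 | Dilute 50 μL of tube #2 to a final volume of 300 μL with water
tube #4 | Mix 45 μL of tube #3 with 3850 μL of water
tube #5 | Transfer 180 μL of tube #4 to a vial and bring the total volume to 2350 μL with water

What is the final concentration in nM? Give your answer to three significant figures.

Step 1: 220 μL brought to 2700 μL → factor 2700/220 = 12.273
Step 2: 140 μL + 3200 μL = 3340 μL total → factor 3340/140 = 23.857
Step 3: 50 μL brought to 300 μL → factor 300/50 = 6
Step 4: 45 μL + 3850 μL = 3895 μL total → factor 3895/45 = 86.556
Step 5: 180 μL brought to 2350 μL → factor 2350/180 = 13.056
Overall dilution factor = 12.273 × 23.857 × 6 × 86.556 × 13.056 = 1.9852 × 10^6
Final = 3.00 mM / 1.9852 × 10^6 = 1.511 × 10^-6 mM = 1.51 nM

1.51 nM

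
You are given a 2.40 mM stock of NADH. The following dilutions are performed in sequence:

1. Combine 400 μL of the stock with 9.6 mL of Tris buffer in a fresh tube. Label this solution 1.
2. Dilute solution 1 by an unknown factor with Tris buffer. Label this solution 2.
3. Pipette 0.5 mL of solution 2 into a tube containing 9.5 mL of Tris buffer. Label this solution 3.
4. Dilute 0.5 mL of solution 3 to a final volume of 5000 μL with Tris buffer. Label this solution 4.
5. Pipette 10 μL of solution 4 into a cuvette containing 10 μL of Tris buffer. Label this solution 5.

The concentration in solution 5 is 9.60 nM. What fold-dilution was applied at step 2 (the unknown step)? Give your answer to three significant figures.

25.0-fold

Step 1: 400 μL + 9.6 mL = 10000 μL total → factor 10000/400 = 25
Step 2: unknown factor x
Step 3: 0.5 mL + 9.5 mL = 10 mL total → factor 10/0.5 = 20
Step 4: 0.5 mL brought to 5000 μL → factor 5/0.5 = 10
Step 5: 10 μL + 10 μL = 20 μL total → factor 20/10 = 2
Product of known-step factors = 10000
Overall factor = 2.40 mM / (9.60 nM) = 2.5 × 10^5
x = 2.5 × 10^5 / 10000 = 25.0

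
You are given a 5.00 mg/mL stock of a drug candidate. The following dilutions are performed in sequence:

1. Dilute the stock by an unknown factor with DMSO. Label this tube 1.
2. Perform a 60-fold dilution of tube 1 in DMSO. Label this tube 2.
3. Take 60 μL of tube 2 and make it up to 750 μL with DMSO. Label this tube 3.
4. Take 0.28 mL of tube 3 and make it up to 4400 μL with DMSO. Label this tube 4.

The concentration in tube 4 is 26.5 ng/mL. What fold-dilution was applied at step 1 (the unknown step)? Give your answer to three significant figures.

Step 1: unknown factor x
Step 2: 60-fold → factor 60
Step 3: 60 μL brought to 750 μL → factor 750/60 = 12.5
Step 4: 0.28 mL brought to 4400 μL → factor 4.4/0.28 = 15.714
Product of known-step factors = 11786
Overall factor = 5.00 mg/mL / (26.5 ng/mL) = 1.8868 × 10^5
x = 1.8868 × 10^5 / 11786 = 16.0

16.0-fold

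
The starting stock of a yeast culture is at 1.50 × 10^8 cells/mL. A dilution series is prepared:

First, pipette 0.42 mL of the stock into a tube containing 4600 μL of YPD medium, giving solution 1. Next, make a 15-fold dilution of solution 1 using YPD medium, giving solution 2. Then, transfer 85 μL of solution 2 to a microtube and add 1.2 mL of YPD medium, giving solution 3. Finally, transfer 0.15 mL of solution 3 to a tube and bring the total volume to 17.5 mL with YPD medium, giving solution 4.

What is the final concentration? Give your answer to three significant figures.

474 cells/mL

Step 1: 0.42 mL + 4600 μL = 5.02 mL total → factor 5.02/0.42 = 11.952
Step 2: 15-fold → factor 15
Step 3: 85 μL + 1.2 mL = 1285 μL total → factor 1285/85 = 15.118
Step 4: 0.15 mL brought to 17.5 mL → factor 17.5/0.15 = 116.67
Overall dilution factor = 11.952 × 15 × 15.118 × 116.67 = 3.1621 × 10^5
Final = 1.50 × 10^8 cells/mL / 3.1621 × 10^5 = 474 cells/mL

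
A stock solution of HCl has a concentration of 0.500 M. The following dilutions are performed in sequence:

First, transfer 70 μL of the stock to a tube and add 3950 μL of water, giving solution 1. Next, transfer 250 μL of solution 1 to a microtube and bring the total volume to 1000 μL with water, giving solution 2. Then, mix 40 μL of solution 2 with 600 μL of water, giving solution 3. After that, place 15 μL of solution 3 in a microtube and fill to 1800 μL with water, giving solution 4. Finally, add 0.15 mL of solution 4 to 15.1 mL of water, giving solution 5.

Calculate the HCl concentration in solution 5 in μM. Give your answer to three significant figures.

0.0112 μM

Step 1: 70 μL + 3950 μL = 4020 μL total → factor 4020/70 = 57.429
Step 2: 250 μL brought to 1000 μL → factor 1000/250 = 4
Step 3: 40 μL + 600 μL = 640 μL total → factor 640/40 = 16
Step 4: 15 μL brought to 1800 μL → factor 1800/15 = 120
Step 5: 0.15 mL + 15.1 mL = 15.25 mL total → factor 15.25/0.15 = 101.67
Dilution factor through solution 5 = 57.429 × 4 × 16 × 120 × 101.67 = 4.484 × 10^7
[solution 5] = 0.500 M / 4.484 × 10^7 = 1.115 × 10^-8 M = 0.0112 μM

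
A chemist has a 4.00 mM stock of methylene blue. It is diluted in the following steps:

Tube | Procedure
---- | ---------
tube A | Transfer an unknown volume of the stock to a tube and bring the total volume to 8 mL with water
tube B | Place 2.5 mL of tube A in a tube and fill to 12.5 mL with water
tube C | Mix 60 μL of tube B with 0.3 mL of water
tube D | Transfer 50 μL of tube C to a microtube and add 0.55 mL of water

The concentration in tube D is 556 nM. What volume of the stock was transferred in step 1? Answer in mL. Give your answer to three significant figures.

Step 1: v brought to 8 mL → factor = 8 mL/v
Step 2: 2.5 mL brought to 12.5 mL → factor 12.5/2.5 = 5
Step 3: 60 μL + 0.3 mL = 360 μL total → factor 360/60 = 6
Step 4: 50 μL + 0.55 mL = 600 μL total → factor 600/50 = 12
Product of known-step factors = 360
Overall factor = 4.00 mM / (556 nM) = 7194.2
Step-1 factor = 7194.2 / 360 = 19.984
v = 8 mL / 19.984 = 0.400 mL

0.400 mL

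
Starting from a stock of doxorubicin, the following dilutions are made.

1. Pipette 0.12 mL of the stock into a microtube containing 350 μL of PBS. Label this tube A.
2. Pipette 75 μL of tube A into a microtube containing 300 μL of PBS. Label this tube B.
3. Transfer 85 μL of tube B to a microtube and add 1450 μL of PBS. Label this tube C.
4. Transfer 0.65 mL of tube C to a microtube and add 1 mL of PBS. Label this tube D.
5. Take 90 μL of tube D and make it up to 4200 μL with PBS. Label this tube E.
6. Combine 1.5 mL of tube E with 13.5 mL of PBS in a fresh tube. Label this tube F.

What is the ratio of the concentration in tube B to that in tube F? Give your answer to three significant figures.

Step 1: 0.12 mL + 350 μL = 0.47 mL total → factor 0.47/0.12 = 3.9167
Step 2: 75 μL + 300 μL = 375 μL total → factor 375/75 = 5
Step 3: 85 μL + 1450 μL = 1535 μL total → factor 1535/85 = 18.059
Step 4: 0.65 mL + 1 mL = 1.65 mL total → factor 1.65/0.65 = 2.5385
Step 5: 90 μL brought to 4200 μL → factor 4200/90 = 46.667
Step 6: 1.5 mL + 13.5 mL = 15 mL total → factor 15/1.5 = 10
Dilution factor to tube B = 19.583; to tube F = 4.1894 × 10^5
[tube B]/[tube F] = (factor to tube F)/(factor to tube B) = 4.1894 × 10^5/19.583 = 2.14 × 10^4

2.14 × 10^4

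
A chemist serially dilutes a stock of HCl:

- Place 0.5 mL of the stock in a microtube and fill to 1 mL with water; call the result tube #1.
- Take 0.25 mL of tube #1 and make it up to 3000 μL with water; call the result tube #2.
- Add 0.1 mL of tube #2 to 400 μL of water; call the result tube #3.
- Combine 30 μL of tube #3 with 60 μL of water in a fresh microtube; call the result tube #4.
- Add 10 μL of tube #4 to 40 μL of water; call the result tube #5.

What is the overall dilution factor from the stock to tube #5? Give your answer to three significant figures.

1.80 × 10^3

Step 1: 0.5 mL brought to 1 mL → factor 1/0.5 = 2
Step 2: 0.25 mL brought to 3000 μL → factor 3/0.25 = 12
Step 3: 0.1 mL + 400 μL = 0.5 mL total → factor 0.5/0.1 = 5
Step 4: 30 μL + 60 μL = 90 μL total → factor 90/30 = 3
Step 5: 10 μL + 40 μL = 50 μL total → factor 50/10 = 5
Overall dilution factor = 2 × 12 × 5 × 3 × 5 = 1800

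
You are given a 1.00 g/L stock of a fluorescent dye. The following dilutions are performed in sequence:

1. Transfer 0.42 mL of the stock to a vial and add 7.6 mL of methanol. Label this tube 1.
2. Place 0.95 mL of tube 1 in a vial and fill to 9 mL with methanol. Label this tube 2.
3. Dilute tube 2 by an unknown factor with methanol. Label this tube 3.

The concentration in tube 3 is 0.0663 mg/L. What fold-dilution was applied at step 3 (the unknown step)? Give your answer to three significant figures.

Step 1: 0.42 mL + 7.6 mL = 8.02 mL total → factor 8.02/0.42 = 19.095
Step 2: 0.95 mL brought to 9 mL → factor 9/0.95 = 9.4737
Step 3: unknown factor x
Product of known-step factors = 180.9
Overall factor = 1.00 g/L / (0.0663 mg/L) = 15083
x = 15083 / 180.9 = 83.4

83.4-fold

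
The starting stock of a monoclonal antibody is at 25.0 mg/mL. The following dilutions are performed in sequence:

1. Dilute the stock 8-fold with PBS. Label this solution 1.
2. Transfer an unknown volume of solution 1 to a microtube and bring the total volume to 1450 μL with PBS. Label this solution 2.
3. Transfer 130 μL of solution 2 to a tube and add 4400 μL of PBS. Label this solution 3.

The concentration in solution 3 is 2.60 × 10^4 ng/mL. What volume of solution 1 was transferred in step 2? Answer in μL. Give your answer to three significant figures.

Step 1: 8-fold → factor 8
Step 2: v brought to 1450 μL → factor = 1450 μL/v
Step 3: 130 μL + 4400 μL = 4530 μL total → factor 4530/130 = 34.846
Product of known-step factors = 278.77
Overall factor = 25.0 mg/mL / (2.60 × 10^4 ng/mL) = 961.54
Step-2 factor = 961.54 / 278.77 = 3.4492
v = 1450 μL / 3.4492 = 420 μL

420 μL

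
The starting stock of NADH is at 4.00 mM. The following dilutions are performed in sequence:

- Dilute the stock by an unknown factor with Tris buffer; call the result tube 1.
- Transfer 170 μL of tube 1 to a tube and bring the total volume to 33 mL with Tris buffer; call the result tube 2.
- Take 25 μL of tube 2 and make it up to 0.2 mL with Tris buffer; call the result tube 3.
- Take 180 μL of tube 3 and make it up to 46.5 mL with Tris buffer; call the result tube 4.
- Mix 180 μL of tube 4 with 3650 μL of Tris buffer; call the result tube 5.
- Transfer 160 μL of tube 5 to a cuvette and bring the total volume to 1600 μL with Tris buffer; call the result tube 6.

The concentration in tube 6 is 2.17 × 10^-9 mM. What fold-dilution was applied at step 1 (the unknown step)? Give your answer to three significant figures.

Step 1: unknown factor x
Step 2: 170 μL brought to 33 mL → factor 33000/170 = 194.12
Step 3: 25 μL brought to 0.2 mL → factor 200/25 = 8
Step 4: 180 μL brought to 46.5 mL → factor 46500/180 = 258.33
Step 5: 180 μL + 3650 μL = 3830 μL total → factor 3830/180 = 21.278
Step 6: 160 μL brought to 1600 μL → factor 1600/160 = 10
Product of known-step factors = 8.5361 × 10^7
Overall factor = 4.00 mM / (2.17 × 10^-9 mM) = 1.8433 × 10^9
x = 1.8433 × 10^9 / 8.5361 × 10^7 = 21.6

21.6-fold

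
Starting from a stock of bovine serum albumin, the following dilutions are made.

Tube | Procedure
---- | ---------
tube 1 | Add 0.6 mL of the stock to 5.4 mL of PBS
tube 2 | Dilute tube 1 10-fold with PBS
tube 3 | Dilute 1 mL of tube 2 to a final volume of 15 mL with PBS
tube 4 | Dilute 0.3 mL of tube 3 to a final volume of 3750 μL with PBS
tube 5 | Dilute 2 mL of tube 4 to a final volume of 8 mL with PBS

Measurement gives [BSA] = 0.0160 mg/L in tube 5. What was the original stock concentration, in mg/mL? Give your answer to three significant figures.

1.20 mg/mL

Step 1: 0.6 mL + 5.4 mL = 6 mL total → factor 6/0.6 = 10
Step 2: 10-fold → factor 10
Step 3: 1 mL brought to 15 mL → factor 15/1 = 15
Step 4: 0.3 mL brought to 3750 μL → factor 3.75/0.3 = 12.5
Step 5: 2 mL brought to 8 mL → factor 8/2 = 4
Overall dilution factor = 10 × 10 × 15 × 12.5 × 4 = 75000
Stock = 0.0160 mg/L × 75000 = 1200 mg/L = 1.20 mg/mL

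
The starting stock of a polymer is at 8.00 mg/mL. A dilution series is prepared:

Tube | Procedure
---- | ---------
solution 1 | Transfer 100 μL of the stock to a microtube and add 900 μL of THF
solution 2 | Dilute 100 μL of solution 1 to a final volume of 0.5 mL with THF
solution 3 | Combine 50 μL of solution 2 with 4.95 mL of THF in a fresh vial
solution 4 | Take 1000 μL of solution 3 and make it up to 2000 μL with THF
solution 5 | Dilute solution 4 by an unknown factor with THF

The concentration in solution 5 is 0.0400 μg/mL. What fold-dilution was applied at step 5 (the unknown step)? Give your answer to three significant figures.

20.0-fold

Step 1: 100 μL + 900 μL = 1000 μL total → factor 1000/100 = 10
Step 2: 100 μL brought to 0.5 mL → factor 500/100 = 5
Step 3: 50 μL + 4.95 mL = 5000 μL total → factor 5000/50 = 100
Step 4: 1000 μL brought to 2000 μL → factor 2000/1000 = 2
Step 5: unknown factor x
Product of known-step factors = 10000
Overall factor = 8.00 mg/mL / (0.0400 μg/mL) = 2 × 10^5
x = 2 × 10^5 / 10000 = 20.0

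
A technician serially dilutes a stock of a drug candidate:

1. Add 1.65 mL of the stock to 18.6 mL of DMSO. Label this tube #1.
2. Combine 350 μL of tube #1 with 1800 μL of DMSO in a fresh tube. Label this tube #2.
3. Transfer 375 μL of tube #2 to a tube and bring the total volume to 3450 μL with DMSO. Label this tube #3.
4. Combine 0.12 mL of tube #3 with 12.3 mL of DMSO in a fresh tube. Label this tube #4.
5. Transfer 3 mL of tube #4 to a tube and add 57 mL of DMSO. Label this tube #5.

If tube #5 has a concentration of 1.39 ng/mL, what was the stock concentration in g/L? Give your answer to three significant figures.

2.00 g/L

Step 1: 1.65 mL + 18.6 mL = 20.25 mL total → factor 20.25/1.65 = 12.273
Step 2: 350 μL + 1800 μL = 2150 μL total → factor 2150/350 = 6.1429
Step 3: 375 μL brought to 3450 μL → factor 3450/375 = 9.2
Step 4: 0.12 mL + 12.3 mL = 12.42 mL total → factor 12.42/0.12 = 103.5
Step 5: 3 mL + 57 mL = 60 mL total → factor 60/3 = 20
Overall dilution factor = 12.273 × 6.1429 × 9.2 × 103.5 × 20 = 1.4357 × 10^6
Stock = 1.39 ng/mL × 1.4357 × 10^6 = 1.996 × 10^6 ng/mL = 2.00 g/L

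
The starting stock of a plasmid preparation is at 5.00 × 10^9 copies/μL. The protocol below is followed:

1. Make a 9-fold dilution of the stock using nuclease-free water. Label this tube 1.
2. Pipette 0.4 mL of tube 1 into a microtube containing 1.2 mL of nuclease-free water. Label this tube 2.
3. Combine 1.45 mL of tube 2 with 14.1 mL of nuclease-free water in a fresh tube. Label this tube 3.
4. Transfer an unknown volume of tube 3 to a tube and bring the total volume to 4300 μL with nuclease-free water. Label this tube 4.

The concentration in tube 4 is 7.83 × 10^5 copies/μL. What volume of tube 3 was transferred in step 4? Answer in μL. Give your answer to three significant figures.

260 μL

Step 1: 9-fold → factor 9
Step 2: 0.4 mL + 1.2 mL = 1.6 mL total → factor 1.6/0.4 = 4
Step 3: 1.45 mL + 14.1 mL = 15.55 mL total → factor 15.55/1.45 = 10.724
Step 4: v brought to 4300 μL → factor = 4300 μL/v
Product of known-step factors = 386.07
Overall factor = 5.00 × 10^9 copies/μL / (7.83 × 10^5 copies/μL) = 6385.7
Step-4 factor = 6385.7 / 386.07 = 16.54
v = 4300 μL / 16.54 = 260 μL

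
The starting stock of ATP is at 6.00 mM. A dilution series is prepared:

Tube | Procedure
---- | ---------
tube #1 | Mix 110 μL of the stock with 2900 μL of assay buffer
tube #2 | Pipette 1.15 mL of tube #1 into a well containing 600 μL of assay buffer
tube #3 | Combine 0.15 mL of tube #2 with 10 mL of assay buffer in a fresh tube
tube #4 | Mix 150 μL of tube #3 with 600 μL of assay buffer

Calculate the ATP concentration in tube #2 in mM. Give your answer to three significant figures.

Step 1: 110 μL + 2900 μL = 3010 μL total → factor 3010/110 = 27.364
Step 2: 1.15 mL + 600 μL = 1.75 mL total → factor 1.75/1.15 = 1.5217
Dilution factor through tube #2 = 27.364 × 1.5217 = 41.64
[tube #2] = 6.00 mM / 41.64 = 0.144 mM

0.144 mM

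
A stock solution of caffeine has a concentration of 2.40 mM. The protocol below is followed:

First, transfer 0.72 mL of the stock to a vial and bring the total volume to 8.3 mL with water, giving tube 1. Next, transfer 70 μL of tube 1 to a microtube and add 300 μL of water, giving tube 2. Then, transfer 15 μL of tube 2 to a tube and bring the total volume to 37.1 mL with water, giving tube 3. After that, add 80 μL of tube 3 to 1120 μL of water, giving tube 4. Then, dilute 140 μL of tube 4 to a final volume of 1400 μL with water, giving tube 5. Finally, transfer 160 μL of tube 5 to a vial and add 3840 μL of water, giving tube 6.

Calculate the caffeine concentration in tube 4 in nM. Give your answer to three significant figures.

Step 1: 0.72 mL brought to 8.3 mL → factor 8.3/0.72 = 11.528
Step 2: 70 μL + 300 μL = 370 μL total → factor 370/70 = 5.2857
Step 3: 15 μL brought to 37.1 mL → factor 37100/15 = 2473.3
Step 4: 80 μL + 1120 μL = 1200 μL total → factor 1200/80 = 15
Dilution factor through tube 4 = 11.528 × 5.2857 × 2473.3 × 15 = 2.2606 × 10^6
[tube 4] = 2.40 mM / 2.2606 × 10^6 = 1.062 × 10^-6 mM = 1.06 nM

1.06 nM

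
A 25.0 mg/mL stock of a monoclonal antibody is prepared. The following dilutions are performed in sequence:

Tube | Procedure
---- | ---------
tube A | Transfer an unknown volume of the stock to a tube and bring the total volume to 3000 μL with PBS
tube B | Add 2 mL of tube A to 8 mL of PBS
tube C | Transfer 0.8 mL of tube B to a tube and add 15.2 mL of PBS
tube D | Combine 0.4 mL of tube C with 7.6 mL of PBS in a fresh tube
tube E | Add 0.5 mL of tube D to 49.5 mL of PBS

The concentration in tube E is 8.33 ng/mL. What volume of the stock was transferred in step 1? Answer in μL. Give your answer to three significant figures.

Step 1: v brought to 3000 μL → factor = 3000 μL/v
Step 2: 2 mL + 8 mL = 10 mL total → factor 10/2 = 5
Step 3: 0.8 mL + 15.2 mL = 16 mL total → factor 16/0.8 = 20
Step 4: 0.4 mL + 7.6 mL = 8 mL total → factor 8/0.4 = 20
Step 5: 0.5 mL + 49.5 mL = 50 mL total → factor 50/0.5 = 100
Product of known-step factors = 2 × 10^5
Overall factor = 25.0 mg/mL / (8.33 ng/mL) = 3.0012 × 10^6
Step-1 factor = 3.0012 × 10^6 / 2 × 10^5 = 15.006
v = 3000 μL / 15.006 = 200 μL

200 μL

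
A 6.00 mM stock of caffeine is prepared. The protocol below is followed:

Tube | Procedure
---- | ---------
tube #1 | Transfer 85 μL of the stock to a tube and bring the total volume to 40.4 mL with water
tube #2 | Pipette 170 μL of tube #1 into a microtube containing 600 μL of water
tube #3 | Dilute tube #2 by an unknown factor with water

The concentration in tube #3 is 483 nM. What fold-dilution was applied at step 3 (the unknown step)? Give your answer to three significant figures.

5.77-fold

Step 1: 85 μL brought to 40.4 mL → factor 40400/85 = 475.29
Step 2: 170 μL + 600 μL = 770 μL total → factor 770/170 = 4.5294
Step 3: unknown factor x
Product of known-step factors = 2152.8
Overall factor = 6.00 mM / (483 nM) = 12422
x = 12422 / 2152.8 = 5.77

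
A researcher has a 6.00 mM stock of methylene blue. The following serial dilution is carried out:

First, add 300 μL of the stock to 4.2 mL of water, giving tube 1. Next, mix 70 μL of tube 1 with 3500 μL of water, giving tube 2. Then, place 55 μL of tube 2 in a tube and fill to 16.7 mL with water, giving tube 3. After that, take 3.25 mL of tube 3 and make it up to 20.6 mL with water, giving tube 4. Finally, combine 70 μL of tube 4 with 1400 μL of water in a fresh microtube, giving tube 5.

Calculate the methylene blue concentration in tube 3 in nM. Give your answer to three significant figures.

25.8 nM

Step 1: 300 μL + 4.2 mL = 4500 μL total → factor 4500/300 = 15
Step 2: 70 μL + 3500 μL = 3570 μL total → factor 3570/70 = 51
Step 3: 55 μL brought to 16.7 mL → factor 16700/55 = 303.64
Dilution factor through tube 3 = 15 × 51 × 303.64 = 2.3228 × 10^5
[tube 3] = 6.00 mM / 2.3228 × 10^5 = 2.583 × 10^-5 mM = 25.8 nM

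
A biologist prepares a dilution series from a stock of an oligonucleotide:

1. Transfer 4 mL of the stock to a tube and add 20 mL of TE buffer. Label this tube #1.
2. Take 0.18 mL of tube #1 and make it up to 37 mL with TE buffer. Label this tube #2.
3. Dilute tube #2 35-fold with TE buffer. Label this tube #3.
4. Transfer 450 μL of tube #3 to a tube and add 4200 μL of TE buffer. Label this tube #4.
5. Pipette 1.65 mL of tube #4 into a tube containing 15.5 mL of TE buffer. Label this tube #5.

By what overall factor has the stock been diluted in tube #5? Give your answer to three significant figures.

Step 1: 4 mL + 20 mL = 24 mL total → factor 24/4 = 6
Step 2: 0.18 mL brought to 37 mL → factor 37/0.18 = 205.56
Step 3: 35-fold → factor 35
Step 4: 450 μL + 4200 μL = 4650 μL total → factor 4650/450 = 10.333
Step 5: 1.65 mL + 15.5 mL = 17.15 mL total → factor 17.15/1.65 = 10.394
Overall dilution factor = 6 × 205.56 × 35 × 10.333 × 10.394 = 4.6363 × 10^6

4.64 × 10^6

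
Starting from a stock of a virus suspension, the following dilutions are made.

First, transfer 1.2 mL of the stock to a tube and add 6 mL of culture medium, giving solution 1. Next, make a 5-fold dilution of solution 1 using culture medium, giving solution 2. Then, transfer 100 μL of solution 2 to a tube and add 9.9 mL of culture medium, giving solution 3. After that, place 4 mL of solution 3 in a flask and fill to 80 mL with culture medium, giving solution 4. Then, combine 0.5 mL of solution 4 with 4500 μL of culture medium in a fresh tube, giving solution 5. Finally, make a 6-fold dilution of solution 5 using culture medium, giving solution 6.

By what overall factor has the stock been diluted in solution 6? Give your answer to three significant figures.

3.60 × 10^6

Step 1: 1.2 mL + 6 mL = 7.2 mL total → factor 7.2/1.2 = 6
Step 2: 5-fold → factor 5
Step 3: 100 μL + 9.9 mL = 10000 μL total → factor 10000/100 = 100
Step 4: 4 mL brought to 80 mL → factor 80/4 = 20
Step 5: 0.5 mL + 4500 μL = 5 mL total → factor 5/0.5 = 10
Step 6: 6-fold → factor 6
Overall dilution factor = 6 × 5 × 100 × 20 × 10 × 6 = 3.6 × 10^6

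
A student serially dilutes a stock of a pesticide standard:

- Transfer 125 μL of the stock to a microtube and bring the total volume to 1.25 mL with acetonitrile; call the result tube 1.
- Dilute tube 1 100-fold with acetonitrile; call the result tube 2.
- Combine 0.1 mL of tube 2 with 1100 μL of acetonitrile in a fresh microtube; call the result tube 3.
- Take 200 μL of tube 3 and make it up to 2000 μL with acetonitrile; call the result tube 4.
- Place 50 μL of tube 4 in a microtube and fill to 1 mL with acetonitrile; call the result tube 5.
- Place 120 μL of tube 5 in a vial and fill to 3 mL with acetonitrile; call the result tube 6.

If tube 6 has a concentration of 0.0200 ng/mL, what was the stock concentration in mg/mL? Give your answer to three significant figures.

1.20 mg/mL

Step 1: 125 μL brought to 1.25 mL → factor 1250/125 = 10
Step 2: 100-fold → factor 100
Step 3: 0.1 mL + 1100 μL = 1.2 mL total → factor 1.2/0.1 = 12
Step 4: 200 μL brought to 2000 μL → factor 2000/200 = 10
Step 5: 50 μL brought to 1 mL → factor 1000/50 = 20
Step 6: 120 μL brought to 3 mL → factor 3000/120 = 25
Overall dilution factor = 10 × 100 × 12 × 10 × 20 × 25 = 6 × 10^7
Stock = 0.0200 ng/mL × 6 × 10^7 = 1.200 × 10^6 ng/mL = 1.20 mg/mL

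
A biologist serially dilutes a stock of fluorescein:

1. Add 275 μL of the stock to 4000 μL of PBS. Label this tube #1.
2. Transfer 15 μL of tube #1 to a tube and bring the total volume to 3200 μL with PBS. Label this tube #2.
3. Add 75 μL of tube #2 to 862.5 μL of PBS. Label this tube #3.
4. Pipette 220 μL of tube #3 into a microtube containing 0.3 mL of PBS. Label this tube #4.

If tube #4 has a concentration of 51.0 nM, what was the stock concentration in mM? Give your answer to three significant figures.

5.00 mM

Step 1: 275 μL + 4000 μL = 4275 μL total → factor 4275/275 = 15.545
Step 2: 15 μL brought to 3200 μL → factor 3200/15 = 213.33
Step 3: 75 μL + 862.5 μL = 937.5 μL total → factor 937.5/75 = 12.5
Step 4: 220 μL + 0.3 mL = 520 μL total → factor 520/220 = 2.3636
Overall dilution factor = 15.545 × 213.33 × 12.5 × 2.3636 = 97983
Stock = 51.0 nM × 97983 = 4.997 × 10^6 nM = 5.00 mM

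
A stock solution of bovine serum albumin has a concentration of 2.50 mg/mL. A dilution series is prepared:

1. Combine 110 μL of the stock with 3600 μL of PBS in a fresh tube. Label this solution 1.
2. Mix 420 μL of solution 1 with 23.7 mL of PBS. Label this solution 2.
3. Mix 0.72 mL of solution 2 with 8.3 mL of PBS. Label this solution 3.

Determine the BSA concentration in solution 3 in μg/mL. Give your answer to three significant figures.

Step 1: 110 μL + 3600 μL = 3710 μL total → factor 3710/110 = 33.727
Step 2: 420 μL + 23.7 mL = 24120 μL total → factor 24120/420 = 57.429
Step 3: 0.72 mL + 8.3 mL = 9.02 mL total → factor 9.02/0.72 = 12.528
Overall dilution factor = 33.727 × 57.429 × 12.528 = 24265
Final = 2.50 mg/mL / 24265 = 0.0001030 mg/mL = 0.103 μg/mL

0.103 μg/mL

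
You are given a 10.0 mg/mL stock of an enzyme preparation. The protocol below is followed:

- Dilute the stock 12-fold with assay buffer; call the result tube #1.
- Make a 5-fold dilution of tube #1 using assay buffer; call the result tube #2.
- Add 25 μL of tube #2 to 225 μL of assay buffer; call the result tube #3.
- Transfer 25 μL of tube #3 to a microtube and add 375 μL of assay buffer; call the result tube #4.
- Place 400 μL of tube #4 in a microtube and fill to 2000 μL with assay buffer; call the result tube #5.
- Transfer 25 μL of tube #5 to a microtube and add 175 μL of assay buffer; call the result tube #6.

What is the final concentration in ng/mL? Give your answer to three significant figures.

Step 1: 12-fold → factor 12
Step 2: 5-fold → factor 5
Step 3: 25 μL + 225 μL = 250 μL total → factor 250/25 = 10
Step 4: 25 μL + 375 μL = 400 μL total → factor 400/25 = 16
Step 5: 400 μL brought to 2000 μL → factor 2000/400 = 5
Step 6: 25 μL + 175 μL = 200 μL total → factor 200/25 = 8
Overall dilution factor = 12 × 5 × 10 × 16 × 5 × 8 = 3.84 × 10^5
Final = 10.0 mg/mL / 3.84 × 10^5 = 2.604 × 10^-5 mg/mL = 26.0 ng/mL

26.0 ng/mL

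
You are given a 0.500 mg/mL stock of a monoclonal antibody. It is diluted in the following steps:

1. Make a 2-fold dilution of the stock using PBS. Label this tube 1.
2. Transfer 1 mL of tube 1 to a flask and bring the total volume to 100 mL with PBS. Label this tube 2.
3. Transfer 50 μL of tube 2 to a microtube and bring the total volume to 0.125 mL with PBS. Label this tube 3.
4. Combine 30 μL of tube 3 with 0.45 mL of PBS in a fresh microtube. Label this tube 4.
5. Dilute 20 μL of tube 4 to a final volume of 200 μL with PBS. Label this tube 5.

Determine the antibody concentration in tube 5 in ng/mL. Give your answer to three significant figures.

Step 1: 2-fold → factor 2
Step 2: 1 mL brought to 100 mL → factor 100/1 = 100
Step 3: 50 μL brought to 0.125 mL → factor 125/50 = 2.5
Step 4: 30 μL + 0.45 mL = 480 μL total → factor 480/30 = 16
Step 5: 20 μL brought to 200 μL → factor 200/20 = 10
Overall dilution factor = 2 × 100 × 2.5 × 16 × 10 = 80000
Final = 0.500 mg/mL / 80000 = 6.250 × 10^-6 mg/mL = 6.25 ng/mL

6.25 ng/mL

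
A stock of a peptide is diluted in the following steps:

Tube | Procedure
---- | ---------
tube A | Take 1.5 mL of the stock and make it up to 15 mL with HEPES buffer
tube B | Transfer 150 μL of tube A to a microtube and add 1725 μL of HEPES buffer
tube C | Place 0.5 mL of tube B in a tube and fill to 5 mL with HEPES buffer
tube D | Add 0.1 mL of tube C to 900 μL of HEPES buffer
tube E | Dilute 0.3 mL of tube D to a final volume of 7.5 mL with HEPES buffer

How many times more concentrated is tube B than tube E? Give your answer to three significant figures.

Step 1: 1.5 mL brought to 15 mL → factor 15/1.5 = 10
Step 2: 150 μL + 1725 μL = 1875 μL total → factor 1875/150 = 12.5
Step 3: 0.5 mL brought to 5 mL → factor 5/0.5 = 10
Step 4: 0.1 mL + 900 μL = 1 mL total → factor 1/0.1 = 10
Step 5: 0.3 mL brought to 7.5 mL → factor 7.5/0.3 = 25
Dilution factor to tube B = 125; to tube E = 3.125 × 10^5
[tube B]/[tube E] = (factor to tube E)/(factor to tube B) = 3.125 × 10^5/125 = 2.50 × 10^3

2.50 × 10^3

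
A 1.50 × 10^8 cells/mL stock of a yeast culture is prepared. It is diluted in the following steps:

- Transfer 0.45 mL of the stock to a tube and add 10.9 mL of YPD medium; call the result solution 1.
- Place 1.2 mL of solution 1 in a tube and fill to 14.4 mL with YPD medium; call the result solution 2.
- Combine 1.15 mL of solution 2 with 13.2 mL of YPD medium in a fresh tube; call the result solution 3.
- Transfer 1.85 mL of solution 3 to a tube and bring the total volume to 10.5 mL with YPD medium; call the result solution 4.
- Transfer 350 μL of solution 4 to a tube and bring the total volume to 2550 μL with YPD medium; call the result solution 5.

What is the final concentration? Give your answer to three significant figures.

960 cells/mL

Step 1: 0.45 mL + 10.9 mL = 11.35 mL total → factor 11.35/0.45 = 25.222
Step 2: 1.2 mL brought to 14.4 mL → factor 14.4/1.2 = 12
Step 3: 1.15 mL + 13.2 mL = 14.35 mL total → factor 14.35/1.15 = 12.478
Step 4: 1.85 mL brought to 10.5 mL → factor 10.5/1.85 = 5.6757
Step 5: 350 μL brought to 2550 μL → factor 2550/350 = 7.2857
Overall dilution factor = 25.222 × 12 × 12.478 × 5.6757 × 7.2857 = 1.5617 × 10^5
Final = 1.50 × 10^8 cells/mL / 1.5617 × 10^5 = 960 cells/mL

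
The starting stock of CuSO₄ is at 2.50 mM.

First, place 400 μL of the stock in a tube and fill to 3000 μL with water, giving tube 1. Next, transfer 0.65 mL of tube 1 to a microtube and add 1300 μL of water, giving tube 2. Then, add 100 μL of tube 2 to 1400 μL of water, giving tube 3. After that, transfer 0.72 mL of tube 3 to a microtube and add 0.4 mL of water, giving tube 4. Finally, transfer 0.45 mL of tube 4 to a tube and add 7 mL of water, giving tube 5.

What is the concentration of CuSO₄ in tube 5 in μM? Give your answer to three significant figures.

Step 1: 400 μL brought to 3000 μL → factor 3000/400 = 7.5
Step 2: 0.65 mL + 1300 μL = 1.95 mL total → factor 1.95/0.65 = 3
Step 3: 100 μL + 1400 μL = 1500 μL total → factor 1500/100 = 15
Step 4: 0.72 mL + 0.4 mL = 1.12 mL total → factor 1.12/0.72 = 1.5556
Step 5: 0.45 mL + 7 mL = 7.45 mL total → factor 7.45/0.45 = 16.556
Overall dilution factor = 7.5 × 3 × 15 × 1.5556 × 16.556 = 8691.7
Final = 2.50 mM / 8691.7 = 0.0002876 mM = 0.288 μM

0.288 μM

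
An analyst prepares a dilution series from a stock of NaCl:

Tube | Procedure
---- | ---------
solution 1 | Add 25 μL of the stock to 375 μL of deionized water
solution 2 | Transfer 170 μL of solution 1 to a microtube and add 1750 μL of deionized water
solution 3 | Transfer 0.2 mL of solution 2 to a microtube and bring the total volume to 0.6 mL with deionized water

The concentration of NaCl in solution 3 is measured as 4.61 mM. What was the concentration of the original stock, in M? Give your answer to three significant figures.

Step 1: 25 μL + 375 μL = 400 μL total → factor 400/25 = 16
Step 2: 170 μL + 1750 μL = 1920 μL total → factor 1920/170 = 11.294
Step 3: 0.2 mL brought to 0.6 mL → factor 0.6/0.2 = 3
Overall dilution factor = 16 × 11.294 × 3 = 542.12
Stock = 4.61 mM × 542.12 = 2499 mM = 2.50 M

2.50 M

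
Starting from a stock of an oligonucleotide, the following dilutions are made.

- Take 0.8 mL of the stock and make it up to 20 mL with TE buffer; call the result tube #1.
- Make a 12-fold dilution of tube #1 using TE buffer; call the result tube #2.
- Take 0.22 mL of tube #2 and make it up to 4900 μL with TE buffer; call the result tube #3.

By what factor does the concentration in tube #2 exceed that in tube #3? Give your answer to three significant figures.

Step 1: 0.8 mL brought to 20 mL → factor 20/0.8 = 25
Step 2: 12-fold → factor 12
Step 3: 0.22 mL brought to 4900 μL → factor 4.9/0.22 = 22.273
Dilution factor to tube #2 = 300; to tube #3 = 6681.8
[tube #2]/[tube #3] = (factor to tube #3)/(factor to tube #2) = 6681.8/300 = 22.3

22.3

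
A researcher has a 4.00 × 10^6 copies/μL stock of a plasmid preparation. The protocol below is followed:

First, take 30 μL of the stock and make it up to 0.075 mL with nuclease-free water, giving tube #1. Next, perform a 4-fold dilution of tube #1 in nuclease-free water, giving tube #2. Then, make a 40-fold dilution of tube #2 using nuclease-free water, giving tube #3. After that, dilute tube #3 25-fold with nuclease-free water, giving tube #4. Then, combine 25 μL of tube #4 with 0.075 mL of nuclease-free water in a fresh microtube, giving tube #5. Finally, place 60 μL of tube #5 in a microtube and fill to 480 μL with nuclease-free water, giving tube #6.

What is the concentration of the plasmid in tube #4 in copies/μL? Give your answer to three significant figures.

Step 1: 30 μL brought to 0.075 mL → factor 75/30 = 2.5
Step 2: 4-fold → factor 4
Step 3: 40-fold → factor 40
Step 4: 25-fold → factor 25
Dilution factor through tube #4 = 2.5 × 4 × 40 × 25 = 10000
[tube #4] = 4.00 × 10^6 copies/μL / 10000 = 400 copies/μL

400 copies/μL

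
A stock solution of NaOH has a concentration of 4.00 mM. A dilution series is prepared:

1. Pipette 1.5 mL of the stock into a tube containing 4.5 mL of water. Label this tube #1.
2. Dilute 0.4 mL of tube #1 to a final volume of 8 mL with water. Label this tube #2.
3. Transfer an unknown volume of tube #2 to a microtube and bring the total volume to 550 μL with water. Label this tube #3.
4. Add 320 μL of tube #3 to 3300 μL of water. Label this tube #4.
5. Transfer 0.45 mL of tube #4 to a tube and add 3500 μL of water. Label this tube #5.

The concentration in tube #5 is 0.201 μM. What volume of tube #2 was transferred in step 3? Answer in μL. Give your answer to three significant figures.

Step 1: 1.5 mL + 4.5 mL = 6 mL total → factor 6/1.5 = 4
Step 2: 0.4 mL brought to 8 mL → factor 8/0.4 = 20
Step 3: v brought to 550 μL → factor = 550 μL/v
Step 4: 320 μL + 3300 μL = 3620 μL total → factor 3620/320 = 11.312
Step 5: 0.45 mL + 3500 μL = 3.95 mL total → factor 3.95/0.45 = 8.7778
Product of known-step factors = 7943.9
Overall factor = 4.00 mM / (0.201 μM) = 19900
Step-3 factor = 19900 / 7943.9 = 2.5051
v = 550 μL / 2.5051 = 220 μL

220 μL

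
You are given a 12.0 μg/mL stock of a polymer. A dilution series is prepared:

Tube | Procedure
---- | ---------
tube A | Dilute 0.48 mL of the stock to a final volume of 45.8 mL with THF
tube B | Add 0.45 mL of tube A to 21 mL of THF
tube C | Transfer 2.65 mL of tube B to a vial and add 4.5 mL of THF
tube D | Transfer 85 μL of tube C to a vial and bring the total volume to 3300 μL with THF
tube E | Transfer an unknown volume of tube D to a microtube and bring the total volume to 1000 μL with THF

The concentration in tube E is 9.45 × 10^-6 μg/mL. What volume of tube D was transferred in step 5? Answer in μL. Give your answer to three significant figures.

Step 1: 0.48 mL brought to 45.8 mL → factor 45.8/0.48 = 95.417
Step 2: 0.45 mL + 21 mL = 21.45 mL total → factor 21.45/0.45 = 47.667
Step 3: 2.65 mL + 4.5 mL = 7.15 mL total → factor 7.15/2.65 = 2.6981
Step 4: 85 μL brought to 3300 μL → factor 3300/85 = 38.824
Step 5: v brought to 1000 μL → factor = 1000 μL/v
Product of known-step factors = 4.7642 × 10^5
Overall factor = 12.0 μg/mL / (9.45 × 10^-6 μg/mL) = 1.2698 × 10^6
Step-5 factor = 1.2698 × 10^6 / 4.7642 × 10^5 = 2.6654
v = 1000 μL / 2.6654 = 375 μL

375 μL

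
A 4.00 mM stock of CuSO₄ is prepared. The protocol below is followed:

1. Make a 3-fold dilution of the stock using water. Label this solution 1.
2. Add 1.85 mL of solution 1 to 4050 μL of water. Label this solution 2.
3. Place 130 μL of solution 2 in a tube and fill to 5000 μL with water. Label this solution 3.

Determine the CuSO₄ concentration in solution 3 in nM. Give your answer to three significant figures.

1.09 × 10^4 nM

Step 1: 3-fold → factor 3
Step 2: 1.85 mL + 4050 μL = 5.9 mL total → factor 5.9/1.85 = 3.1892
Step 3: 130 μL brought to 5000 μL → factor 5000/130 = 38.462
Overall dilution factor = 3 × 3.1892 × 38.462 = 367.98
Final = 4.00 mM / 367.98 = 0.01087 mM = 1.09 × 10^4 nM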